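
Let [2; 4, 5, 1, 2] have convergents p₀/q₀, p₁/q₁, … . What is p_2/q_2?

Using pₖ = aₖpₖ₋₁ + pₖ₋₂, qₖ = aₖqₖ₋₁ + qₖ₋₂ (with p₋₁=1, p₋₂=0, q₋₁=0, q₋₂=1):
  k=0: a=2, p=2, q=1
  k=1: a=4, p=9, q=4
  k=2: a=5, p=47, q=21

47/21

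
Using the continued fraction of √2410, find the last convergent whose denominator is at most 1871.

58321/1188

√2410 = [49; 10, 1, 8, 1, 10, 98, …] (period length 6).
Convergents:
  p_0/q_0 = 49/1
  p_1/q_1 = 491/10
  p_2/q_2 = 540/11
  p_3/q_3 = 4811/98
  p_4/q_4 = 5351/109
  p_5/q_5 = 58321/1188
  p_6/q_6 = 5720809/116533
q_5 = 1188 ≤ 1871 < 116533 = q_6, so the answer is 58321/1188.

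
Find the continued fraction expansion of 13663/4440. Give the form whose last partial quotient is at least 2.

13663 = 3×4440 + 343
4440 = 12×343 + 324
343 = 1×324 + 19
324 = 17×19 + 1
19 = 19×1 + 0  (stop)
So 13663/4440 = [3; 12, 1, 17, 19].

[3; 12, 1, 17, 19]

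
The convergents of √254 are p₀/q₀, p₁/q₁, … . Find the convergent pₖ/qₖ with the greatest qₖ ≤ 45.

√254 = [15; 1, 14, 1, 30, …] (period length 4).
Convergents:
  p_0/q_0 = 15/1
  p_1/q_1 = 16/1
  p_2/q_2 = 239/15
  p_3/q_3 = 255/16
  p_4/q_4 = 7889/495
q_3 = 16 ≤ 45 < 495 = q_4, so the answer is 255/16.

255/16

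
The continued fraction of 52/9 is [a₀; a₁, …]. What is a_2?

52 = 5·9 + 7   →  a_0 = 5
9 = 1·7 + 2   →  a_1 = 1
7 = 3·2 + 1   →  a_2 = 3

3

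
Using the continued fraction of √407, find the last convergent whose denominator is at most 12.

121/6

√407 = [20; 5, 1, 2, 1, 5, 40, …] (period length 6).
Convergents:
  p_0/q_0 = 20/1
  p_1/q_1 = 101/5
  p_2/q_2 = 121/6
  p_3/q_3 = 343/17
q_2 = 6 ≤ 12 < 17 = q_3, so the answer is 121/6.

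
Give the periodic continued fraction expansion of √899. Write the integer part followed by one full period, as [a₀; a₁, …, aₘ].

[29; 1, 58]

a₀ = ⌊√899⌋ = 29.
With m₀=0, d₀=1 and mₖ₊₁ = dₖaₖ − mₖ, dₖ₊₁ = (n − mₖ₊₁²)/dₖ, aₖ₊₁ = ⌊(a₀+mₖ₊₁)/dₖ₊₁⌋:
  k=1: m=29, d=58, a=1
  k=2: m=29, d=1, a=58
d=1 and a=2a₀=58 at k=2, so the next step gives (m, d) = (29, 58) again — its k=1 value — and the period has length 2.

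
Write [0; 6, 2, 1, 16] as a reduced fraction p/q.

Fold from the inside: start with 16/1.
  1 + 1/16 = 17/16
  2 + 16/17 = 50/17
  6 + 17/50 = 317/50
  0 + 50/317 = 50/317

50/317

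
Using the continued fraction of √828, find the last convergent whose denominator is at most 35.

√828 = [28; 1, 3, 2, 3, 1, 56, …] (period length 6).
Convergents:
  p_0/q_0 = 28/1
  p_1/q_1 = 29/1
  p_2/q_2 = 115/4
  p_3/q_3 = 259/9
  p_4/q_4 = 892/31
  p_5/q_5 = 1151/40
q_4 = 31 ≤ 35 < 40 = q_5, so the answer is 892/31.

892/31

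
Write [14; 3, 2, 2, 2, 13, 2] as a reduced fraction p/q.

Using pₖ = aₖpₖ₋₁ + pₖ₋₂ and qₖ = aₖqₖ₋₁ + qₖ₋₂:
  k=0: a=14, p=14, q=1
  k=1: a=3, p=43, q=3
  k=2: a=2, p=100, q=7
  k=3: a=2, p=243, q=17
  k=4: a=2, p=586, q=41
  k=5: a=13, p=7861, q=550
  k=6: a=2, p=16308, q=1141

16308/1141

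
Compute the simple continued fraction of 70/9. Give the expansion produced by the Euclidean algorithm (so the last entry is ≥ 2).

[7; 1, 3, 2]

70 = 7×9 + 7
9 = 1×7 + 2
7 = 3×2 + 1
2 = 2×1 + 0  (stop)
So 70/9 = [7; 1, 3, 2].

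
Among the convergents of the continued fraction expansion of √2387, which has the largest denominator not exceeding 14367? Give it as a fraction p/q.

233927/4788

√2387 = [48; 1, 5, 1, 96, …] (period length 4).
Convergents:
  p_0/q_0 = 48/1
  p_1/q_1 = 49/1
  p_2/q_2 = 293/6
  p_3/q_3 = 342/7
  p_4/q_4 = 33125/678
  p_5/q_5 = 33467/685
  p_6/q_6 = 200460/4103
  p_7/q_7 = 233927/4788
  p_8/q_8 = 22657452/463751
q_7 = 4788 ≤ 14367 < 463751 = q_8, so the answer is 233927/4788.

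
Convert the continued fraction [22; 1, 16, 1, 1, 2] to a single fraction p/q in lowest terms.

2019/88

Using pₖ = aₖpₖ₋₁ + pₖ₋₂ and qₖ = aₖqₖ₋₁ + qₖ₋₂:
  k=0: a=22, p=22, q=1
  k=1: a=1, p=23, q=1
  k=2: a=16, p=390, q=17
  k=3: a=1, p=413, q=18
  k=4: a=1, p=803, q=35
  k=5: a=2, p=2019, q=88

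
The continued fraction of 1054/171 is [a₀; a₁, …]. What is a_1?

6

1054 = 6·171 + 28   →  a_0 = 6
171 = 6·28 + 3   →  a_1 = 6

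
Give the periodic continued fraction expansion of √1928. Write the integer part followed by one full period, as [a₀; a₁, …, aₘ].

a₀ = ⌊√1928⌋ = 43.
With m₀=0, d₀=1 and mₖ₊₁ = dₖaₖ − mₖ, dₖ₊₁ = (n − mₖ₊₁²)/dₖ, aₖ₊₁ = ⌊(a₀+mₖ₊₁)/dₖ₊₁⌋:
  k=1: m=43, d=79, a=1
  k=2: m=36, d=8, a=9
  k=3: m=36, d=79, a=1
  k=4: m=43, d=1, a=86
d=1 and a=2a₀=86 at k=4, so the next step gives (m, d) = (43, 79) again — its k=1 value — and the period has length 4.

[43; 1, 9, 1, 86]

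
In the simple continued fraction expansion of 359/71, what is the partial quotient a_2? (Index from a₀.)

359 = 5·71 + 4   →  a_0 = 5
71 = 17·4 + 3   →  a_1 = 17
4 = 1·3 + 1   →  a_2 = 1

1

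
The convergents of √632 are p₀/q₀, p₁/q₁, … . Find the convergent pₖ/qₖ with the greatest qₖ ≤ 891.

√632 = [25; 7, 6, 7, 50, …] (period length 4).
Convergents:
  p_0/q_0 = 25/1
  p_1/q_1 = 176/7
  p_2/q_2 = 1081/43
  p_3/q_3 = 7743/308
  p_4/q_4 = 388231/15443
q_3 = 308 ≤ 891 < 15443 = q_4, so the answer is 7743/308.

7743/308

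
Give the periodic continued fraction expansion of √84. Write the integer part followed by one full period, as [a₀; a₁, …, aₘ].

[9; 6, 18]

a₀ = ⌊√84⌋ = 9.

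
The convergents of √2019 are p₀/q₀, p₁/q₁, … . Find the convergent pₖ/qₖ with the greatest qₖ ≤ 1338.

√2019 = [44; 1, 13, 1, 88, …] (period length 4).
Convergents:
  p_0/q_0 = 44/1
  p_1/q_1 = 45/1
  p_2/q_2 = 629/14
  p_3/q_3 = 674/15
  p_4/q_4 = 59941/1334
  p_5/q_5 = 60615/1349
q_4 = 1334 ≤ 1338 < 1349 = q_5, so the answer is 59941/1334.

59941/1334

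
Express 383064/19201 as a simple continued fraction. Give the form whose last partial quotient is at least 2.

[19; 1, 19, 11, 1, 4, 16]

383064 = 19*19201 + 18245
19201 = 1*18245 + 956
18245 = 19*956 + 81
956 = 11*81 + 65
81 = 1*65 + 16
65 = 4*16 + 1
16 = 16*1 + 0  (stop)
So 383064/19201 = [19; 1, 19, 11, 1, 4, 16].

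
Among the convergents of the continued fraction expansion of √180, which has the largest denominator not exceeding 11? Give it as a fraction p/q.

67/5

√180 = [13; 2, 2, 2, 26, …] (period length 4).
Convergents:
  p_0/q_0 = 13/1
  p_1/q_1 = 27/2
  p_2/q_2 = 67/5
  p_3/q_3 = 161/12
q_2 = 5 ≤ 11 < 12 = q_3, so the answer is 67/5.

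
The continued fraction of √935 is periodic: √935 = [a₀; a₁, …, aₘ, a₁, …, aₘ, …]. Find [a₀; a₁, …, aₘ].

[30; 1, 1, 2, 1, 2, 1, 1, 60]

a₀ = ⌊√935⌋ = 30.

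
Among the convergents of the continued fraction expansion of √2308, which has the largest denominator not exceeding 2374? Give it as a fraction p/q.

√2308 = [48; 24, 96, …] (period length 2).
Convergents:
  p_0/q_0 = 48/1
  p_1/q_1 = 1153/24
  p_2/q_2 = 110736/2305
  p_3/q_3 = 2658817/55344
q_2 = 2305 ≤ 2374 < 55344 = q_3, so the answer is 110736/2305.

110736/2305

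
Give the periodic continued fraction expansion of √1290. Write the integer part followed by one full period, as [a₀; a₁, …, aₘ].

a₀ = ⌊√1290⌋ = 35.
With m₀=0, d₀=1 and mₖ₊₁ = dₖaₖ − mₖ, dₖ₊₁ = (n − mₖ₊₁²)/dₖ, aₖ₊₁ = ⌊(a₀+mₖ₊₁)/dₖ₊₁⌋:
  k=1: m=35, d=65, a=1
  k=2: m=30, d=6, a=10
  k=3: m=30, d=65, a=1
  k=4: m=35, d=1, a=70
d=1 and a=2a₀=70 at k=4, so the next step gives (m, d) = (35, 65) again — its k=1 value — and the period has length 4.

[35; 1, 10, 1, 70]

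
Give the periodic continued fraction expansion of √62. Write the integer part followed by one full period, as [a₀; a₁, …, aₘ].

a₀ = ⌊√62⌋ = 7.
With m₀=0, d₀=1 and mₖ₊₁ = dₖaₖ − mₖ, dₖ₊₁ = (n − mₖ₊₁²)/dₖ, aₖ₊₁ = ⌊(a₀+mₖ₊₁)/dₖ₊₁⌋:
  k=1: m=7, d=13, a=1
  k=2: m=6, d=2, a=6
  k=3: m=6, d=13, a=1
  k=4: m=7, d=1, a=14
d=1 and a=2a₀=14 at k=4, so the next step gives (m, d) = (7, 13) again — its k=1 value — and the period has length 4.

[7; 1, 6, 1, 14]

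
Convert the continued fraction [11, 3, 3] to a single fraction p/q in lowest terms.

Using pₖ = aₖpₖ₋₁ + pₖ₋₂ and qₖ = aₖqₖ₋₁ + qₖ₋₂:
  k=0: a=11, p=11, q=1
  k=1: a=3, p=34, q=3
  k=2: a=3, p=113, q=10

113/10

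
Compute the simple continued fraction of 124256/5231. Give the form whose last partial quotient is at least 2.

124256 = 23·5231 + 3943
5231 = 1·3943 + 1288
3943 = 3·1288 + 79
1288 = 16·79 + 24
79 = 3·24 + 7
24 = 3·7 + 3
7 = 2·3 + 1
3 = 3·1 + 0  (stop)
So 124256/5231 = [23; 1, 3, 16, 3, 3, 2, 3].

[23; 1, 3, 16, 3, 3, 2, 3]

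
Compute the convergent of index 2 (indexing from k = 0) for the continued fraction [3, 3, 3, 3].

Using pₖ = aₖpₖ₋₁ + pₖ₋₂, qₖ = aₖqₖ₋₁ + qₖ₋₂ (with p₋₁=1, p₋₂=0, q₋₁=0, q₋₂=1):
  k=0: a=3, p=3, q=1
  k=1: a=3, p=10, q=3
  k=2: a=3, p=33, q=10

33/10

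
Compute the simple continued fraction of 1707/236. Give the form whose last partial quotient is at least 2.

[7; 4, 3, 2, 3, 2]

1707 = 7*236 + 55
236 = 4*55 + 16
55 = 3*16 + 7
16 = 2*7 + 2
7 = 3*2 + 1
2 = 2*1 + 0  (stop)
So 1707/236 = [7; 4, 3, 2, 3, 2].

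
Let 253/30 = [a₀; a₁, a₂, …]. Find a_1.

253 = 8·30 + 13   →  a_0 = 8
30 = 2·13 + 4   →  a_1 = 2

2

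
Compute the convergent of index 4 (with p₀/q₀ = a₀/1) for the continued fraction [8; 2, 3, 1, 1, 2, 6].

Using pₖ = aₖpₖ₋₁ + pₖ₋₂, qₖ = aₖqₖ₋₁ + qₖ₋₂ (with p₋₁=1, p₋₂=0, q₋₁=0, q₋₂=1):
  k=0: a=8, p=8, q=1
  k=1: a=2, p=17, q=2
  k=2: a=3, p=59, q=7
  k=3: a=1, p=76, q=9
  k=4: a=1, p=135, q=16

135/16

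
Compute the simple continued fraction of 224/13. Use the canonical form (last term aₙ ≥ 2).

[17; 4, 3]

224 = 17*13 + 3
13 = 4*3 + 1
3 = 3*1 + 0  (stop)
So 224/13 = [17; 4, 3].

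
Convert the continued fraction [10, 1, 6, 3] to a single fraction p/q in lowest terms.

239/22

Fold from the inside: start with 3/1.
  6 + 1/3 = 19/3
  1 + 3/19 = 22/19
  10 + 19/22 = 239/22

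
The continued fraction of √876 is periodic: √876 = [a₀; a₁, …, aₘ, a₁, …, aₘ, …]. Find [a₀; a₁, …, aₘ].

[29; 1, 1, 2, 14, 2, 1, 1, 58]

a₀ = ⌊√876⌋ = 29.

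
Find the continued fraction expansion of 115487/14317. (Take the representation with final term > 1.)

115487 = 8*14317 + 951
14317 = 15*951 + 52
951 = 18*52 + 15
52 = 3*15 + 7
15 = 2*7 + 1
7 = 7*1 + 0  (stop)
So 115487/14317 = [8; 15, 18, 3, 2, 7].

[8; 15, 18, 3, 2, 7]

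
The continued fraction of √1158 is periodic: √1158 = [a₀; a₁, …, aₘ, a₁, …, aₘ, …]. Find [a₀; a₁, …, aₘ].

a₀ = ⌊√1158⌋ = 34.
With m₀=0, d₀=1 and mₖ₊₁ = dₖaₖ − mₖ, dₖ₊₁ = (n − mₖ₊₁²)/dₖ, aₖ₊₁ = ⌊(a₀+mₖ₊₁)/dₖ₊₁⌋:
  k=1: m=34, d=2, a=34
  k=2: m=34, d=1, a=68
d=1 and a=2a₀=68 at k=2, so the next step gives (m, d) = (34, 2) again — its k=1 value — and the period has length 2.

[34; 34, 68]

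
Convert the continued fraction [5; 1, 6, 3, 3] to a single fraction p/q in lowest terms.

Fold from the inside: start with 3/1.
  3 + 1/3 = 10/3
  6 + 3/10 = 63/10
  1 + 10/63 = 73/63
  5 + 63/73 = 428/73

428/73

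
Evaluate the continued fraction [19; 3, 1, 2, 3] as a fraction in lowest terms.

Using pₖ = aₖpₖ₋₁ + pₖ₋₂ and qₖ = aₖqₖ₋₁ + qₖ₋₂:
  k=0: a=19, p=19, q=1
  k=1: a=3, p=58, q=3
  k=2: a=1, p=77, q=4
  k=3: a=2, p=212, q=11
  k=4: a=3, p=713, q=37

713/37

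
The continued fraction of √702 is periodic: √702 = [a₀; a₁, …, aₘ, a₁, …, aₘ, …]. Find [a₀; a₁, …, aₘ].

a₀ = ⌊√702⌋ = 26.
With m₀=0, d₀=1 and mₖ₊₁ = dₖaₖ − mₖ, dₖ₊₁ = (n − mₖ₊₁²)/dₖ, aₖ₊₁ = ⌊(a₀+mₖ₊₁)/dₖ₊₁⌋:
  k=1: m=26, d=26, a=2
  k=2: m=26, d=1, a=52
d=1 and a=2a₀=52 at k=2, so the next step gives (m, d) = (26, 26) again — its k=1 value — and the period has length 2.

[26; 2, 52]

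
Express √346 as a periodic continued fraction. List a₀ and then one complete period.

[18; 1, 1, 1, 1, 36]

a₀ = ⌊√346⌋ = 18.
With m₀=0, d₀=1 and mₖ₊₁ = dₖaₖ − mₖ, dₖ₊₁ = (n − mₖ₊₁²)/dₖ, aₖ₊₁ = ⌊(a₀+mₖ₊₁)/dₖ₊₁⌋:
  k=1: m=18, d=22, a=1
  k=2: m=4, d=15, a=1
  k=3: m=11, d=15, a=1
  k=4: m=4, d=22, a=1
  k=5: m=18, d=1, a=36
d=1 and a=2a₀=36 at k=5, so the next step gives (m, d) = (18, 22) again — its k=1 value — and the period has length 5.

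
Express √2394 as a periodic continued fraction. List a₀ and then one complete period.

[48; 1, 12, 1, 96]

a₀ = ⌊√2394⌋ = 48.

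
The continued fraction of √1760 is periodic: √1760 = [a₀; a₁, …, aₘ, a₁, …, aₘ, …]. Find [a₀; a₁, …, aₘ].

[41; 1, 19, 1, 82]

a₀ = ⌊√1760⌋ = 41.
With m₀=0, d₀=1 and mₖ₊₁ = dₖaₖ − mₖ, dₖ₊₁ = (n − mₖ₊₁²)/dₖ, aₖ₊₁ = ⌊(a₀+mₖ₊₁)/dₖ₊₁⌋:
  k=1: m=41, d=79, a=1
  k=2: m=38, d=4, a=19
  k=3: m=38, d=79, a=1
  k=4: m=41, d=1, a=82
d=1 and a=2a₀=82 at k=4, so the next step gives (m, d) = (41, 79) again — its k=1 value — and the period has length 4.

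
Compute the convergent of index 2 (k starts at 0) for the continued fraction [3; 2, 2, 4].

17/5

Using pₖ = aₖpₖ₋₁ + pₖ₋₂, qₖ = aₖqₖ₋₁ + qₖ₋₂ (with p₋₁=1, p₋₂=0, q₋₁=0, q₋₂=1):
  k=0: a=3, p=3, q=1
  k=1: a=2, p=7, q=2
  k=2: a=2, p=17, q=5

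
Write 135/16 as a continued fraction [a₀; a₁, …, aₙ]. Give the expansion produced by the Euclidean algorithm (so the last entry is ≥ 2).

135 = 8×16 + 7
16 = 2×7 + 2
7 = 3×2 + 1
2 = 2×1 + 0  (stop)
So 135/16 = [8; 2, 3, 2].

[8; 2, 3, 2]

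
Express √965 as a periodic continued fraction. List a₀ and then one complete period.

[31; 15, 1, 1, 15, 62]

a₀ = ⌊√965⌋ = 31.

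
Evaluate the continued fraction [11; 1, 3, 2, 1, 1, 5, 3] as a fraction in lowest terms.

Fold from the inside: start with 3/1.
  5 + 1/3 = 16/3
  1 + 3/16 = 19/16
  1 + 16/19 = 35/19
  2 + 19/35 = 89/35
  3 + 35/89 = 302/89
  1 + 89/302 = 391/302
  11 + 302/391 = 4603/391

4603/391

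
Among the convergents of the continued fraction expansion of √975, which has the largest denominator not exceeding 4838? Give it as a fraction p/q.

77719/2489

√975 = [31; 4, 2, 4, 62, …] (period length 4).
Convergents:
  p_0/q_0 = 31/1
  p_1/q_1 = 125/4
  p_2/q_2 = 281/9
  p_3/q_3 = 1249/40
  p_4/q_4 = 77719/2489
  p_5/q_5 = 312125/9996
q_4 = 2489 ≤ 4838 < 9996 = q_5, so the answer is 77719/2489.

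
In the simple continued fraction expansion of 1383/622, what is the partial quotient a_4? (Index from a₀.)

2

1383 = 2·622 + 139   →  a_0 = 2
622 = 4·139 + 66   →  a_1 = 4
139 = 2·66 + 7   →  a_2 = 2
66 = 9·7 + 3   →  a_3 = 9
7 = 2·3 + 1   →  a_4 = 2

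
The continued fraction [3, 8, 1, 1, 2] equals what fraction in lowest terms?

134/43

Using pₖ = aₖpₖ₋₁ + pₖ₋₂ and qₖ = aₖqₖ₋₁ + qₖ₋₂:
  k=0: a=3, p=3, q=1
  k=1: a=8, p=25, q=8
  k=2: a=1, p=28, q=9
  k=3: a=1, p=53, q=17
  k=4: a=2, p=134, q=43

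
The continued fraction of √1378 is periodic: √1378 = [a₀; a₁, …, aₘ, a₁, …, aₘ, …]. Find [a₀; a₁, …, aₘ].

[37; 8, 4, 4, 8, 74]

a₀ = ⌊√1378⌋ = 37.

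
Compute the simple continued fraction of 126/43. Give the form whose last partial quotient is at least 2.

[2; 1, 13, 3]

126 = 2×43 + 40
43 = 1×40 + 3
40 = 13×3 + 1
3 = 3×1 + 0  (stop)
So 126/43 = [2; 1, 13, 3].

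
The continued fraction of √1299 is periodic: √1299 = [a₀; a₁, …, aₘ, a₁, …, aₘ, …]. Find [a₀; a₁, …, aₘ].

a₀ = ⌊√1299⌋ = 36.
With m₀=0, d₀=1 and mₖ₊₁ = dₖaₖ − mₖ, dₖ₊₁ = (n − mₖ₊₁²)/dₖ, aₖ₊₁ = ⌊(a₀+mₖ₊₁)/dₖ₊₁⌋:
  k=1: m=36, d=3, a=24
  k=2: m=36, d=1, a=72
d=1 and a=2a₀=72 at k=2, so the next step gives (m, d) = (36, 3) again — its k=1 value — and the period has length 2.

[36; 24, 72]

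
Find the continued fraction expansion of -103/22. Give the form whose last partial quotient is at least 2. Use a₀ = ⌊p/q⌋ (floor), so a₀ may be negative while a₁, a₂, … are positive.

[-5; 3, 7]

-103 = -5*22 + 7
22 = 3*7 + 1
7 = 7*1 + 0  (stop)
So -103/22 = [-5; 3, 7].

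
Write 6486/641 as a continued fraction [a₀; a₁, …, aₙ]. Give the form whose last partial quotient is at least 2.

6486 = 10*641 + 76
641 = 8*76 + 33
76 = 2*33 + 10
33 = 3*10 + 3
10 = 3*3 + 1
3 = 3*1 + 0  (stop)
So 6486/641 = [10; 8, 2, 3, 3, 3].

[10; 8, 2, 3, 3, 3]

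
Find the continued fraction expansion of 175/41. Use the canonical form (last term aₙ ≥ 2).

175 = 4·41 + 11
41 = 3·11 + 8
11 = 1·8 + 3
8 = 2·3 + 2
3 = 1·2 + 1
2 = 2·1 + 0  (stop)
So 175/41 = [4; 3, 1, 2, 1, 2].

[4; 3, 1, 2, 1, 2]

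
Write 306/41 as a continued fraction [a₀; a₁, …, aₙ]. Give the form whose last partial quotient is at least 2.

[7; 2, 6, 3]

306 = 7×41 + 19
41 = 2×19 + 3
19 = 6×3 + 1
3 = 3×1 + 0  (stop)
So 306/41 = [7; 2, 6, 3].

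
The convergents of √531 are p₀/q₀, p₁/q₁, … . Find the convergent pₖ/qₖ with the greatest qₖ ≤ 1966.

24403/1059

√531 = [23; 23, 46, …] (period length 2).
Convergents:
  p_0/q_0 = 23/1
  p_1/q_1 = 530/23
  p_2/q_2 = 24403/1059
  p_3/q_3 = 561799/24380
q_2 = 1059 ≤ 1966 < 24380 = q_3, so the answer is 24403/1059.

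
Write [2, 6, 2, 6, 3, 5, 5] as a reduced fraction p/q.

15751/7310

Using pₖ = aₖpₖ₋₁ + pₖ₋₂ and qₖ = aₖqₖ₋₁ + qₖ₋₂:
  k=0: a=2, p=2, q=1
  k=1: a=6, p=13, q=6
  k=2: a=2, p=28, q=13
  k=3: a=6, p=181, q=84
  k=4: a=3, p=571, q=265
  k=5: a=5, p=3036, q=1409
  k=6: a=5, p=15751, q=7310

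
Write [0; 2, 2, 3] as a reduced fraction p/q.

Fold from the inside: start with 3/1.
  2 + 1/3 = 7/3
  2 + 3/7 = 17/7
  0 + 7/17 = 7/17

7/17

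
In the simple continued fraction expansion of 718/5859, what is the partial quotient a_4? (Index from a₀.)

718 = 0·5859 + 718   →  a_0 = 0
5859 = 8·718 + 115   →  a_1 = 8
718 = 6·115 + 28   →  a_2 = 6
115 = 4·28 + 3   →  a_3 = 4
28 = 9·3 + 1   →  a_4 = 9

9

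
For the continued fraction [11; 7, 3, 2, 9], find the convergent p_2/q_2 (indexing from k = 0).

245/22

Using pₖ = aₖpₖ₋₁ + pₖ₋₂, qₖ = aₖqₖ₋₁ + qₖ₋₂ (with p₋₁=1, p₋₂=0, q₋₁=0, q₋₂=1):
  k=0: a=11, p=11, q=1
  k=1: a=7, p=78, q=7
  k=2: a=3, p=245, q=22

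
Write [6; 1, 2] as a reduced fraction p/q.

20/3

Using pₖ = aₖpₖ₋₁ + pₖ₋₂ and qₖ = aₖqₖ₋₁ + qₖ₋₂:
  k=0: a=6, p=6, q=1
  k=1: a=1, p=7, q=1
  k=2: a=2, p=20, q=3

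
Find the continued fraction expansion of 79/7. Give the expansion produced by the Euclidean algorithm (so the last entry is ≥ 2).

79 = 11·7 + 2
7 = 3·2 + 1
2 = 2·1 + 0  (stop)
So 79/7 = [11; 3, 2].

[11; 3, 2]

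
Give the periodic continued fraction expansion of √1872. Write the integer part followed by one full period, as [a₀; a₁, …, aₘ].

[43; 3, 1, 3, 86]

a₀ = ⌊√1872⌋ = 43.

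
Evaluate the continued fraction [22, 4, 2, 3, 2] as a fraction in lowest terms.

1578/71

Fold from the inside: start with 2/1.
  3 + 1/2 = 7/2
  2 + 2/7 = 16/7
  4 + 7/16 = 71/16
  22 + 16/71 = 1578/71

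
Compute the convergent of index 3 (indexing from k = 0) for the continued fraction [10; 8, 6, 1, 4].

Using pₖ = aₖpₖ₋₁ + pₖ₋₂, qₖ = aₖqₖ₋₁ + qₖ₋₂ (with p₋₁=1, p₋₂=0, q₋₁=0, q₋₂=1):
  k=0: a=10, p=10, q=1
  k=1: a=8, p=81, q=8
  k=2: a=6, p=496, q=49
  k=3: a=1, p=577, q=57

577/57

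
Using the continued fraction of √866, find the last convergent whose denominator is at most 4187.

42435/1442

√866 = [29; 2, 2, 1, 28, 1, 2, 2, 58, …] (period length 8).
Convergents:
  p_0/q_0 = 29/1
  p_1/q_1 = 59/2
  p_2/q_2 = 147/5
  p_3/q_3 = 206/7
  p_4/q_4 = 5915/201
  p_5/q_5 = 6121/208
  p_6/q_6 = 18157/617
  p_7/q_7 = 42435/1442
  p_8/q_8 = 2479387/84253
q_7 = 1442 ≤ 4187 < 84253 = q_8, so the answer is 42435/1442.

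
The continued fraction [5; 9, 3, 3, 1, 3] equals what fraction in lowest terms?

2329/456

Using pₖ = aₖpₖ₋₁ + pₖ₋₂ and qₖ = aₖqₖ₋₁ + qₖ₋₂:
  k=0: a=5, p=5, q=1
  k=1: a=9, p=46, q=9
  k=2: a=3, p=143, q=28
  k=3: a=3, p=475, q=93
  k=4: a=1, p=618, q=121
  k=5: a=3, p=2329, q=456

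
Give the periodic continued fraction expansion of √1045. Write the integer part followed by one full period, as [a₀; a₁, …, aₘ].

a₀ = ⌊√1045⌋ = 32.
With m₀=0, d₀=1 and mₖ₊₁ = dₖaₖ − mₖ, dₖ₊₁ = (n − mₖ₊₁²)/dₖ, aₖ₊₁ = ⌊(a₀+mₖ₊₁)/dₖ₊₁⌋:
  k=1: m=32, d=21, a=3
  k=2: m=31, d=4, a=15
  k=3: m=29, d=51, a=1
  k=4: m=22, d=11, a=4
  k=5: m=22, d=51, a=1
  k=6: m=29, d=4, a=15
  k=7: m=31, d=21, a=3
  k=8: m=32, d=1, a=64
d=1 and a=2a₀=64 at k=8, so the next step gives (m, d) = (32, 21) again — its k=1 value — and the period has length 8.

[32; 3, 15, 1, 4, 1, 15, 3, 64]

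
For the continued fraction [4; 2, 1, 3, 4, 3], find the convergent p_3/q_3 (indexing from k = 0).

Using pₖ = aₖpₖ₋₁ + pₖ₋₂, qₖ = aₖqₖ₋₁ + qₖ₋₂ (with p₋₁=1, p₋₂=0, q₋₁=0, q₋₂=1):
  k=0: a=4, p=4, q=1
  k=1: a=2, p=9, q=2
  k=2: a=1, p=13, q=3
  k=3: a=3, p=48, q=11

48/11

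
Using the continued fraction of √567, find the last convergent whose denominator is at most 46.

381/16

√567 = [23; 1, 4, 3, 4, 1, 46, …] (period length 6).
Convergents:
  p_0/q_0 = 23/1
  p_1/q_1 = 24/1
  p_2/q_2 = 119/5
  p_3/q_3 = 381/16
  p_4/q_4 = 1643/69
q_3 = 16 ≤ 46 < 69 = q_4, so the answer is 381/16.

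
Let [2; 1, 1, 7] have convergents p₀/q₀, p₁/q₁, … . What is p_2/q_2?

Using pₖ = aₖpₖ₋₁ + pₖ₋₂, qₖ = aₖqₖ₋₁ + qₖ₋₂ (with p₋₁=1, p₋₂=0, q₋₁=0, q₋₂=1):
  k=0: a=2, p=2, q=1
  k=1: a=1, p=3, q=1
  k=2: a=1, p=5, q=2

5/2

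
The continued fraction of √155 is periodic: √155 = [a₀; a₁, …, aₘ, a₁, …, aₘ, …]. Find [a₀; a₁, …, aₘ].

a₀ = ⌊√155⌋ = 12.

[12; 2, 4, 2, 24]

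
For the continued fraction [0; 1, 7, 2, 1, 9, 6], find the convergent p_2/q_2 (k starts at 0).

7/8

Using pₖ = aₖpₖ₋₁ + pₖ₋₂, qₖ = aₖqₖ₋₁ + qₖ₋₂ (with p₋₁=1, p₋₂=0, q₋₁=0, q₋₂=1):
  k=0: a=0, p=0, q=1
  k=1: a=1, p=1, q=1
  k=2: a=7, p=7, q=8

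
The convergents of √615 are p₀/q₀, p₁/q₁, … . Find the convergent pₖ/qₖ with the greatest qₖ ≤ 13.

√615 = [24; 1, 3, 1, 48, …] (period length 4).
Convergents:
  p_0/q_0 = 24/1
  p_1/q_1 = 25/1
  p_2/q_2 = 99/4
  p_3/q_3 = 124/5
  p_4/q_4 = 6051/244
q_3 = 5 ≤ 13 < 244 = q_4, so the answer is 124/5.

124/5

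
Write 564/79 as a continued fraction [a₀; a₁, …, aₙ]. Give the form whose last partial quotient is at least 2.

564 = 7*79 + 11
79 = 7*11 + 2
11 = 5*2 + 1
2 = 2*1 + 0  (stop)
So 564/79 = [7; 7, 5, 2].

[7; 7, 5, 2]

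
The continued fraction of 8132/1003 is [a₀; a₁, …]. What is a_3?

2

8132 = 8·1003 + 108   →  a_0 = 8
1003 = 9·108 + 31   →  a_1 = 9
108 = 3·31 + 15   →  a_2 = 3
31 = 2·15 + 1   →  a_3 = 2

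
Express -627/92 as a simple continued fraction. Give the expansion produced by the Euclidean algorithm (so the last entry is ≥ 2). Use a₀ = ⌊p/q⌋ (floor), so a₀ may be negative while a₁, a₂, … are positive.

[-7; 5, 2, 2, 3]

-627 = -7×92 + 17
92 = 5×17 + 7
17 = 2×7 + 3
7 = 2×3 + 1
3 = 3×1 + 0  (stop)
So -627/92 = [-7; 5, 2, 2, 3].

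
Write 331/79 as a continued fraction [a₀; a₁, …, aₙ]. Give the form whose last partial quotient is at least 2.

[4; 5, 3, 1, 3]

331 = 4*79 + 15
79 = 5*15 + 4
15 = 3*4 + 3
4 = 1*3 + 1
3 = 3*1 + 0  (stop)
So 331/79 = [4; 5, 3, 1, 3].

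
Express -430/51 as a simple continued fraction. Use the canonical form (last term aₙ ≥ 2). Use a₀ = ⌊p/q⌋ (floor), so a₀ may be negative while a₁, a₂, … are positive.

-430 = -9*51 + 29
51 = 1*29 + 22
29 = 1*22 + 7
22 = 3*7 + 1
7 = 7*1 + 0  (stop)
So -430/51 = [-9; 1, 1, 3, 7].

[-9; 1, 1, 3, 7]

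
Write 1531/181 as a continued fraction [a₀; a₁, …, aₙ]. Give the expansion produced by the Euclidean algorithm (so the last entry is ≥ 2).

1531 = 8·181 + 83
181 = 2·83 + 15
83 = 5·15 + 8
15 = 1·8 + 7
8 = 1·7 + 1
7 = 7·1 + 0  (stop)
So 1531/181 = [8; 2, 5, 1, 1, 7].

[8; 2, 5, 1, 1, 7]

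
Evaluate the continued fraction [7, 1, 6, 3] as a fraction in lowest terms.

173/22

Fold from the inside: start with 3/1.
  6 + 1/3 = 19/3
  1 + 3/19 = 22/19
  7 + 19/22 = 173/22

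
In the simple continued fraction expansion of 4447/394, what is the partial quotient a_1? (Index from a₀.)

4447 = 11·394 + 113   →  a_0 = 11
394 = 3·113 + 55   →  a_1 = 3

3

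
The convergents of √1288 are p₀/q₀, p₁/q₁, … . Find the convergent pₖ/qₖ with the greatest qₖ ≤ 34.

323/9

√1288 = [35; 1, 7, 1, 70, …] (period length 4).
Convergents:
  p_0/q_0 = 35/1
  p_1/q_1 = 36/1
  p_2/q_2 = 287/8
  p_3/q_3 = 323/9
  p_4/q_4 = 22897/638
q_3 = 9 ≤ 34 < 638 = q_4, so the answer is 323/9.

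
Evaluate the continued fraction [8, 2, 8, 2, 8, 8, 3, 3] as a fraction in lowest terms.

217522/25675

Fold from the inside: start with 3/1.
  3 + 1/3 = 10/3
  8 + 3/10 = 83/10
  8 + 10/83 = 674/83
  2 + 83/674 = 1431/674
  8 + 674/1431 = 12122/1431
  2 + 1431/12122 = 25675/12122
  8 + 12122/25675 = 217522/25675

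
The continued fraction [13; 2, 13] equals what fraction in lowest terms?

Using pₖ = aₖpₖ₋₁ + pₖ₋₂ and qₖ = aₖqₖ₋₁ + qₖ₋₂:
  k=0: a=13, p=13, q=1
  k=1: a=2, p=27, q=2
  k=2: a=13, p=364, q=27

364/27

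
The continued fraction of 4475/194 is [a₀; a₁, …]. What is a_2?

1

4475 = 23·194 + 13   →  a_0 = 23
194 = 14·13 + 12   →  a_1 = 14
13 = 1·12 + 1   →  a_2 = 1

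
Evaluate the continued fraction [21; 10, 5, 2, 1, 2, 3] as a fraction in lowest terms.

31162/1477

Using pₖ = aₖpₖ₋₁ + pₖ₋₂ and qₖ = aₖqₖ₋₁ + qₖ₋₂:
  k=0: a=21, p=21, q=1
  k=1: a=10, p=211, q=10
  k=2: a=5, p=1076, q=51
  k=3: a=2, p=2363, q=112
  k=4: a=1, p=3439, q=163
  k=5: a=2, p=9241, q=438
  k=6: a=3, p=31162, q=1477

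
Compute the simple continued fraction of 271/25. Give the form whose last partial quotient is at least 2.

271 = 10×25 + 21
25 = 1×21 + 4
21 = 5×4 + 1
4 = 4×1 + 0  (stop)
So 271/25 = [10; 1, 5, 4].

[10; 1, 5, 4]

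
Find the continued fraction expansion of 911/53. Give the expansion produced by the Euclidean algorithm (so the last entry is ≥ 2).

911 = 17·53 + 10
53 = 5·10 + 3
10 = 3·3 + 1
3 = 3·1 + 0  (stop)
So 911/53 = [17; 5, 3, 3].

[17; 5, 3, 3]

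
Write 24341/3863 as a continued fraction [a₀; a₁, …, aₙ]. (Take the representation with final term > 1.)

24341 = 6*3863 + 1163
3863 = 3*1163 + 374
1163 = 3*374 + 41
374 = 9*41 + 5
41 = 8*5 + 1
5 = 5*1 + 0  (stop)
So 24341/3863 = [6; 3, 3, 9, 8, 5].

[6; 3, 3, 9, 8, 5]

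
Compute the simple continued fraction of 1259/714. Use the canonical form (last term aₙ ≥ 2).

[1; 1, 3, 4, 2, 4, 4]

1259 = 1*714 + 545
714 = 1*545 + 169
545 = 3*169 + 38
169 = 4*38 + 17
38 = 2*17 + 4
17 = 4*4 + 1
4 = 4*1 + 0  (stop)
So 1259/714 = [1; 1, 3, 4, 2, 4, 4].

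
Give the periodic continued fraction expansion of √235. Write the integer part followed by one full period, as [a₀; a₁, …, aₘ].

a₀ = ⌊√235⌋ = 15.
With m₀=0, d₀=1 and mₖ₊₁ = dₖaₖ − mₖ, dₖ₊₁ = (n − mₖ₊₁²)/dₖ, aₖ₊₁ = ⌊(a₀+mₖ₊₁)/dₖ₊₁⌋:
  k=1: m=15, d=10, a=3
  k=2: m=15, d=1, a=30
d=1 and a=2a₀=30 at k=2, so the next step gives (m, d) = (15, 10) again — its k=1 value — and the period has length 2.

[15; 3, 30]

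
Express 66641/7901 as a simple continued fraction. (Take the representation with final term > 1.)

66641 = 8×7901 + 3433
7901 = 2×3433 + 1035
3433 = 3×1035 + 328
1035 = 3×328 + 51
328 = 6×51 + 22
51 = 2×22 + 7
22 = 3×7 + 1
7 = 7×1 + 0  (stop)
So 66641/7901 = [8; 2, 3, 3, 6, 2, 3, 7].

[8; 2, 3, 3, 6, 2, 3, 7]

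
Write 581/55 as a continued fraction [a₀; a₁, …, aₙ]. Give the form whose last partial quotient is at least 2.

[10; 1, 1, 3, 2, 3]

581 = 10×55 + 31
55 = 1×31 + 24
31 = 1×24 + 7
24 = 3×7 + 3
7 = 2×3 + 1
3 = 3×1 + 0  (stop)
So 581/55 = [10; 1, 1, 3, 2, 3].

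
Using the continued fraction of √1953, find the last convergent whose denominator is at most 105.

3668/83

√1953 = [44; 5, 5, 3, 12, 3, 5, 5, 88, …] (period length 8).
Convergents:
  p_0/q_0 = 44/1
  p_1/q_1 = 221/5
  p_2/q_2 = 1149/26
  p_3/q_3 = 3668/83
  p_4/q_4 = 45165/1022
q_3 = 83 ≤ 105 < 1022 = q_4, so the answer is 3668/83.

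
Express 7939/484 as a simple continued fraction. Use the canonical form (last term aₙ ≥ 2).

[16; 2, 2, 13, 2, 3]

7939 = 16·484 + 195
484 = 2·195 + 94
195 = 2·94 + 7
94 = 13·7 + 3
7 = 2·3 + 1
3 = 3·1 + 0  (stop)
So 7939/484 = [16; 2, 2, 13, 2, 3].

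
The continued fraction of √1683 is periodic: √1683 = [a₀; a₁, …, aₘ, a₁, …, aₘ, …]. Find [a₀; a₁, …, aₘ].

[41; 41, 82]

a₀ = ⌊√1683⌋ = 41.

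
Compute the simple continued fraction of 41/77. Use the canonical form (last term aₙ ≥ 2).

41 = 0*77 + 41
77 = 1*41 + 36
41 = 1*36 + 5
36 = 7*5 + 1
5 = 5*1 + 0  (stop)
So 41/77 = [0; 1, 1, 7, 5].

[0; 1, 1, 7, 5]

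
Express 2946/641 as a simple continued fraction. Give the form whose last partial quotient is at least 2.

[4; 1, 1, 2, 9, 2, 6]

2946 = 4×641 + 382
641 = 1×382 + 259
382 = 1×259 + 123
259 = 2×123 + 13
123 = 9×13 + 6
13 = 2×6 + 1
6 = 6×1 + 0  (stop)
So 2946/641 = [4; 1, 1, 2, 9, 2, 6].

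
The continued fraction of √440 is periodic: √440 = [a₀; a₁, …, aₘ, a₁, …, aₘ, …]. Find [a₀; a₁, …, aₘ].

[20; 1, 40]

a₀ = ⌊√440⌋ = 20.
With m₀=0, d₀=1 and mₖ₊₁ = dₖaₖ − mₖ, dₖ₊₁ = (n − mₖ₊₁²)/dₖ, aₖ₊₁ = ⌊(a₀+mₖ₊₁)/dₖ₊₁⌋:
  k=1: m=20, d=40, a=1
  k=2: m=20, d=1, a=40
d=1 and a=2a₀=40 at k=2, so the next step gives (m, d) = (20, 40) again — its k=1 value — and the period has length 2.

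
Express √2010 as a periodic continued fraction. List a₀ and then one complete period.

a₀ = ⌊√2010⌋ = 44.
With m₀=0, d₀=1 and mₖ₊₁ = dₖaₖ − mₖ, dₖ₊₁ = (n − mₖ₊₁²)/dₖ, aₖ₊₁ = ⌊(a₀+mₖ₊₁)/dₖ₊₁⌋:
  k=1: m=44, d=74, a=1
  k=2: m=30, d=15, a=4
  k=3: m=30, d=74, a=1
  k=4: m=44, d=1, a=88
d=1 and a=2a₀=88 at k=4, so the next step gives (m, d) = (44, 74) again — its k=1 value — and the period has length 4.

[44; 1, 4, 1, 88]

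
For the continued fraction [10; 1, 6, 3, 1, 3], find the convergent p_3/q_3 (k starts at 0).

Using pₖ = aₖpₖ₋₁ + pₖ₋₂, qₖ = aₖqₖ₋₁ + qₖ₋₂ (with p₋₁=1, p₋₂=0, q₋₁=0, q₋₂=1):
  k=0: a=10, p=10, q=1
  k=1: a=1, p=11, q=1
  k=2: a=6, p=76, q=7
  k=3: a=3, p=239, q=22

239/22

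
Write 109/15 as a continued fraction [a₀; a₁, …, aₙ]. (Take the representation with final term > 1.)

109 = 7×15 + 4
15 = 3×4 + 3
4 = 1×3 + 1
3 = 3×1 + 0  (stop)
So 109/15 = [7; 3, 1, 3].

[7; 3, 1, 3]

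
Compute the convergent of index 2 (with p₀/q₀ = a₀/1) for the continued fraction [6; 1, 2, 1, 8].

20/3

Using pₖ = aₖpₖ₋₁ + pₖ₋₂, qₖ = aₖqₖ₋₁ + qₖ₋₂ (with p₋₁=1, p₋₂=0, q₋₁=0, q₋₂=1):
  k=0: a=6, p=6, q=1
  k=1: a=1, p=7, q=1
  k=2: a=2, p=20, q=3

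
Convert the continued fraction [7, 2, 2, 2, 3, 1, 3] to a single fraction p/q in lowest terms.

Fold from the inside: start with 3/1.
  1 + 1/3 = 4/3
  3 + 3/4 = 15/4
  2 + 4/15 = 34/15
  2 + 15/34 = 83/34
  2 + 34/83 = 200/83
  7 + 83/200 = 1483/200

1483/200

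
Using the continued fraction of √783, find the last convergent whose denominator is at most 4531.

√783 = [27; 1, 54, …] (period length 2).
Convergents:
  p_0/q_0 = 27/1
  p_1/q_1 = 28/1
  p_2/q_2 = 1539/55
  p_3/q_3 = 1567/56
  p_4/q_4 = 86157/3079
  p_5/q_5 = 87724/3135
  p_6/q_6 = 4823253/172369
q_5 = 3135 ≤ 4531 < 172369 = q_6, so the answer is 87724/3135.

87724/3135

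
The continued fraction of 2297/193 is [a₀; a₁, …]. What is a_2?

2297 = 11·193 + 174   →  a_0 = 11
193 = 1·174 + 19   →  a_1 = 1
174 = 9·19 + 3   →  a_2 = 9

9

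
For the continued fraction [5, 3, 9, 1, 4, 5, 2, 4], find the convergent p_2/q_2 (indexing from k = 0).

149/28

Using pₖ = aₖpₖ₋₁ + pₖ₋₂, qₖ = aₖqₖ₋₁ + qₖ₋₂ (with p₋₁=1, p₋₂=0, q₋₁=0, q₋₂=1):
  k=0: a=5, p=5, q=1
  k=1: a=3, p=16, q=3
  k=2: a=9, p=149, q=28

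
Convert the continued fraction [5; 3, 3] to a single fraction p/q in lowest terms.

Using pₖ = aₖpₖ₋₁ + pₖ₋₂ and qₖ = aₖqₖ₋₁ + qₖ₋₂:
  k=0: a=5, p=5, q=1
  k=1: a=3, p=16, q=3
  k=2: a=3, p=53, q=10

53/10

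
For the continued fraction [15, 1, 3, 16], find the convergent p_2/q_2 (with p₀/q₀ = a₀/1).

63/4

Using pₖ = aₖpₖ₋₁ + pₖ₋₂, qₖ = aₖqₖ₋₁ + qₖ₋₂ (with p₋₁=1, p₋₂=0, q₋₁=0, q₋₂=1):
  k=0: a=15, p=15, q=1
  k=1: a=1, p=16, q=1
  k=2: a=3, p=63, q=4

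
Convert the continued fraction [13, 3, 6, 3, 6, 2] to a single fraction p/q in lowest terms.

Using pₖ = aₖpₖ₋₁ + pₖ₋₂ and qₖ = aₖqₖ₋₁ + qₖ₋₂:
  k=0: a=13, p=13, q=1
  k=1: a=3, p=40, q=3
  k=2: a=6, p=253, q=19
  k=3: a=3, p=799, q=60
  k=4: a=6, p=5047, q=379
  k=5: a=2, p=10893, q=818

10893/818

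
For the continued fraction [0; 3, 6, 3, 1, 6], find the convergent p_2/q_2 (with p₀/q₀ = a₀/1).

6/19

Using pₖ = aₖpₖ₋₁ + pₖ₋₂, qₖ = aₖqₖ₋₁ + qₖ₋₂ (with p₋₁=1, p₋₂=0, q₋₁=0, q₋₂=1):
  k=0: a=0, p=0, q=1
  k=1: a=3, p=1, q=3
  k=2: a=6, p=6, q=19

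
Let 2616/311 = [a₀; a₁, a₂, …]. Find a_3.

3

2616 = 8·311 + 128   →  a_0 = 8
311 = 2·128 + 55   →  a_1 = 2
128 = 2·55 + 18   →  a_2 = 2
55 = 3·18 + 1   →  a_3 = 3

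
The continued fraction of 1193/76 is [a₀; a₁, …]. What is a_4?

1193 = 15·76 + 53   →  a_0 = 15
76 = 1·53 + 23   →  a_1 = 1
53 = 2·23 + 7   →  a_2 = 2
23 = 3·7 + 2   →  a_3 = 3
7 = 3·2 + 1   →  a_4 = 3

3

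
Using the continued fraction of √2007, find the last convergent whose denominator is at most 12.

224/5

√2007 = [44; 1, 3, 1, 88, …] (period length 4).
Convergents:
  p_0/q_0 = 44/1
  p_1/q_1 = 45/1
  p_2/q_2 = 179/4
  p_3/q_3 = 224/5
  p_4/q_4 = 19891/444
q_3 = 5 ≤ 12 < 444 = q_4, so the answer is 224/5.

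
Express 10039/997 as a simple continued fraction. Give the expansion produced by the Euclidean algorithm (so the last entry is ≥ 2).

10039 = 10*997 + 69
997 = 14*69 + 31
69 = 2*31 + 7
31 = 4*7 + 3
7 = 2*3 + 1
3 = 3*1 + 0  (stop)
So 10039/997 = [10; 14, 2, 4, 2, 3].

[10; 14, 2, 4, 2, 3]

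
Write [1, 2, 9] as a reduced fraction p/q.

28/19

Using pₖ = aₖpₖ₋₁ + pₖ₋₂ and qₖ = aₖqₖ₋₁ + qₖ₋₂:
  k=0: a=1, p=1, q=1
  k=1: a=2, p=3, q=2
  k=2: a=9, p=28, q=19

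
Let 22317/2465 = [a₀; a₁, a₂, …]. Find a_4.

22317 = 9·2465 + 132   →  a_0 = 9
2465 = 18·132 + 89   →  a_1 = 18
132 = 1·89 + 43   →  a_2 = 1
89 = 2·43 + 3   →  a_3 = 2
43 = 14·3 + 1   →  a_4 = 14

14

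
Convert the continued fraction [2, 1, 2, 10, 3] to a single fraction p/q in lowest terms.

Using pₖ = aₖpₖ₋₁ + pₖ₋₂ and qₖ = aₖqₖ₋₁ + qₖ₋₂:
  k=0: a=2, p=2, q=1
  k=1: a=1, p=3, q=1
  k=2: a=2, p=8, q=3
  k=3: a=10, p=83, q=31
  k=4: a=3, p=257, q=96

257/96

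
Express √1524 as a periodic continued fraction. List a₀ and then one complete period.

a₀ = ⌊√1524⌋ = 39.
With m₀=0, d₀=1 and mₖ₊₁ = dₖaₖ − mₖ, dₖ₊₁ = (n − mₖ₊₁²)/dₖ, aₖ₊₁ = ⌊(a₀+mₖ₊₁)/dₖ₊₁⌋:
  k=1: m=39, d=3, a=26
  k=2: m=39, d=1, a=78
d=1 and a=2a₀=78 at k=2, so the next step gives (m, d) = (39, 3) again — its k=1 value — and the period has length 2.

[39; 26, 78]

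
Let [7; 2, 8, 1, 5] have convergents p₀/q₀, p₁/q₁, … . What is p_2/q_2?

127/17

Using pₖ = aₖpₖ₋₁ + pₖ₋₂, qₖ = aₖqₖ₋₁ + qₖ₋₂ (with p₋₁=1, p₋₂=0, q₋₁=0, q₋₂=1):
  k=0: a=7, p=7, q=1
  k=1: a=2, p=15, q=2
  k=2: a=8, p=127, q=17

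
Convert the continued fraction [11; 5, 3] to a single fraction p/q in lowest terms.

179/16

Using pₖ = aₖpₖ₋₁ + pₖ₋₂ and qₖ = aₖqₖ₋₁ + qₖ₋₂:
  k=0: a=11, p=11, q=1
  k=1: a=5, p=56, q=5
  k=2: a=3, p=179, q=16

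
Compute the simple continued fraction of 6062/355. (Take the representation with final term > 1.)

[17; 13, 6, 1, 3]

6062 = 17*355 + 27
355 = 13*27 + 4
27 = 6*4 + 3
4 = 1*3 + 1
3 = 3*1 + 0  (stop)
So 6062/355 = [17; 13, 6, 1, 3].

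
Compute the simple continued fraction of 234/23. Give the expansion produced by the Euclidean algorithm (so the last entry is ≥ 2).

234 = 10×23 + 4
23 = 5×4 + 3
4 = 1×3 + 1
3 = 3×1 + 0  (stop)
So 234/23 = [10; 5, 1, 3].

[10; 5, 1, 3]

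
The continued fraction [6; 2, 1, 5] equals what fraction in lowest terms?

108/17

Using pₖ = aₖpₖ₋₁ + pₖ₋₂ and qₖ = aₖqₖ₋₁ + qₖ₋₂:
  k=0: a=6, p=6, q=1
  k=1: a=2, p=13, q=2
  k=2: a=1, p=19, q=3
  k=3: a=5, p=108, q=17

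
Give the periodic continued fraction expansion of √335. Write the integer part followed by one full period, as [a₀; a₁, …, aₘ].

[18; 3, 3, 3, 36]

a₀ = ⌊√335⌋ = 18.
With m₀=0, d₀=1 and mₖ₊₁ = dₖaₖ − mₖ, dₖ₊₁ = (n − mₖ₊₁²)/dₖ, aₖ₊₁ = ⌊(a₀+mₖ₊₁)/dₖ₊₁⌋:
  k=1: m=18, d=11, a=3
  k=2: m=15, d=10, a=3
  k=3: m=15, d=11, a=3
  k=4: m=18, d=1, a=36
d=1 and a=2a₀=36 at k=4, so the next step gives (m, d) = (18, 11) again — its k=1 value — and the period has length 4.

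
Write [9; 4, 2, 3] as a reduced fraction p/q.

286/31

Using pₖ = aₖpₖ₋₁ + pₖ₋₂ and qₖ = aₖqₖ₋₁ + qₖ₋₂:
  k=0: a=9, p=9, q=1
  k=1: a=4, p=37, q=4
  k=2: a=2, p=83, q=9
  k=3: a=3, p=286, q=31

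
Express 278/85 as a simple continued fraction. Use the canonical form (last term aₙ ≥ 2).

[3; 3, 1, 2, 3, 2]

278 = 3×85 + 23
85 = 3×23 + 16
23 = 1×16 + 7
16 = 2×7 + 2
7 = 3×2 + 1
2 = 2×1 + 0  (stop)
So 278/85 = [3; 3, 1, 2, 3, 2].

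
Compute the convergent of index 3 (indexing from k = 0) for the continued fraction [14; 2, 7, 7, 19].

1548/107

Using pₖ = aₖpₖ₋₁ + pₖ₋₂, qₖ = aₖqₖ₋₁ + qₖ₋₂ (with p₋₁=1, p₋₂=0, q₋₁=0, q₋₂=1):
  k=0: a=14, p=14, q=1
  k=1: a=2, p=29, q=2
  k=2: a=7, p=217, q=15
  k=3: a=7, p=1548, q=107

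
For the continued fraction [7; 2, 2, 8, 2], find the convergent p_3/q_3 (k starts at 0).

Using pₖ = aₖpₖ₋₁ + pₖ₋₂, qₖ = aₖqₖ₋₁ + qₖ₋₂ (with p₋₁=1, p₋₂=0, q₋₁=0, q₋₂=1):
  k=0: a=7, p=7, q=1
  k=1: a=2, p=15, q=2
  k=2: a=2, p=37, q=5
  k=3: a=8, p=311, q=42

311/42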